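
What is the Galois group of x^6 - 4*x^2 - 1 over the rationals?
The polynomial f is an irreducible sextic over Q, so G = Gal(f/Q) is one of the 16 transitive subgroups 6T1, ..., 6T16 of S_6. The discriminant of f is 3356224 = 1832^2, a perfect square, so G is contained in A_6. The transitive groups of degree 6 contained in A_6 are: A_4 (6T4, order 12), S_4 (6T7, order 24), (C_3 x C_3) : C_4 (6T10, order 36), PSL(2,5) (6T12, order 60), A_6 (6T15, order 360). By Dedekind's theorem, for a prime p not dividing disc(f) the degrees of the irreducible factors of f mod p form the cycle type of an element of G. Factoring f modulo the 79 such primes p <= 419 (skipping 2, 229, which divide the discriminant), each new pattern first appears at: mod 3: f = (x^3 + x^2 + 2x + 1)(x^3 + 2x^2 + 2x + 2), pattern 3+3; mod 7: f = (x^2 + 4)(x^4 + 3x^2 + 5), pattern 4+2; mod 23: f = (x + 9)(x + 14)(x^2 + x + 18)(x^2 + 22x + 18), pattern 2+2+1+1; mod 193: f = (x + 87)(x + 90)(x + 93)(x + 100)(x + 103)(x + 106), pattern 1+1+1+1+1+1. No other pattern occurs in this range, so the set of observed cycle types is {3+3, 4+2, 2+2+1+1, 1+1+1+1+1+1}. The candidates containing elements of all these cycle types are S_4 (6T7) of order 24, (C_3 x C_3) : C_4 (6T10) of order 36, A_6 (6T15) of order 360; the others are excluded. The observed types are precisely the cycle types that occur in S_4 (6T7). Each of the other remaining candidates has further cycle types, and by the Chebotarev density theorem the matching factorization patterns would occur for a proportion of primes equal to their share of the group: (C_3 x C_3) : C_4 (6T10) additionally contains elements of type 3+1+1+1 (4 of its 36 elements, about 11% of primes); A_6 (6T15) additionally contains elements of type 5+1, 3+1+1+1 (184 of its 360 elements, about 51% of primes). None of the 79 primes tested shows any such pattern (for each of these groups the chance of that is below 10^-4), which rules them out. Hence G = S_4 (6T7), of order 24.

S_4 (also written S4+)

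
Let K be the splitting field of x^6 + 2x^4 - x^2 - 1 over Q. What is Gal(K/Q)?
The polynomial f is an irreducible sextic over Q, so G = Gal(f/Q) is one of the 16 transitive subgroups 6T1, ..., 6T16 of S_6. The discriminant of f is 153664 = 392^2, a perfect square, so G is contained in A_6. The transitive groups of degree 6 contained in A_6 are: A_4 (6T4, order 12), S_4 (6T7, order 24), (C_3 x C_3) : C_4 (6T10, order 36), PSL(2,5) (6T12, order 60), A_6 (6T15, order 360). By Dedekind's theorem, for a prime p not dividing disc(f) the degrees of the irreducible factors of f mod p form the cycle type of an element of G. Factoring f modulo the 33 such primes p <= 149 (skipping 2, 7, which divide the discriminant), each new pattern first appears at: mod 3: f = (x^3 + x^2 + 2)(x^3 + 2x^2 + 1), pattern 3+3; mod 13: f = (x + 2)(x + 11)(x^2 + 8)(x^2 + 11), pattern 2+2+1+1. No other pattern occurs in this range, so the set of observed cycle types is {3+3, 2+2+1+1}. The candidates containing elements of all these cycle types are A_4 (6T4) of order 12, S_4 (6T7) of order 24, (C_3 x C_3) : C_4 (6T10) of order 36, PSL(2,5) (6T12) of order 60, A_6 (6T15) of order 360; the others are excluded. The observed types are precisely the cycle types that occur in A_4 (6T4) (apart from the identity). Each of the other remaining candidates has further cycle types, and by the Chebotarev density theorem the matching factorization patterns would occur for a proportion of primes equal to their share of the group: S_4 (6T7) additionally contains elements of type 4+2 (6 of its 24 elements, about 25% of primes); (C_3 x C_3) : C_4 (6T10) additionally contains elements of type 4+2, 3+1+1+1 (22 of its 36 elements, about 61% of primes); PSL(2,5) (6T12) additionally contains elements of type 5+1 (24 of its 60 elements, about 40% of primes); A_6 (6T15) additionally contains elements of type 5+1, 4+2, 3+1+1+1 (274 of its 360 elements, about 76% of primes). None of the 33 primes tested shows any such pattern (for each of these groups the chance of that is below 10^-4), which rules them out. Hence G = A_4 (6T4), of order 12.

A_4 (also written A4)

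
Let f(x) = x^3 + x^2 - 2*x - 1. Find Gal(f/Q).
The polynomial is an irreducible cubic over Q and its discriminant is 49 = 7^2, a perfect square. For an irreducible cubic, a square discriminant forces the Galois group to be A_3, the cyclic group of order 3.

3T1: C_3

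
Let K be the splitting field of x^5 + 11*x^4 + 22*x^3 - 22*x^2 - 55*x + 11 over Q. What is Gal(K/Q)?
The polynomial f is an irreducible quintic over Q, so G = Gal(f/Q) is a transitive subgroup of S_5: one of C_5 (5T1, order 5), D_5 (5T2, order 10), F_20 (5T3, order 20), A_5 (5T4, order 60) or S_5 (5T5, order 120). The discriminant of f is 15352201216 = 123904^2, a perfect square, so G is contained in A_5. The transitive groups of degree 5 contained in A_5 are: C_5 (5T1, order 5), D_5 (5T2, order 10), A_5 (5T4, order 60). By Dedekind's theorem, for a prime p not dividing disc(f) the degrees of the irreducible factors of f mod p form the cycle type of an element of G. Factoring f modulo the 14 such primes p <= 53 (skipping 2, 11, which divide the discriminant), each new pattern first appears at: mod 3: f = (x^5 + 2x^4 + x^3 + 2x^2 + 2x + 2), pattern 5; mod 23: f = (x + 5)(x + 10)(x + 12)(x + 14)(x + 16), pattern 1+1+1+1+1. No other pattern occurs in this range, so the set of observed cycle types is {5, 1+1+1+1+1}. The candidates containing elements of all these cycle types are C_5 (5T1) of order 5, D_5 (5T2) of order 10, A_5 (5T4) of order 60; the others are excluded. The observed types are precisely the cycle types that occur in C_5 (5T1). Each of the other remaining candidates has further cycle types, and by the Chebotarev density theorem the matching factorization patterns would occur for a proportion of primes equal to their share of the group: D_5 (5T2) additionally contains elements of type 2+2+1 (5 of its 10 elements, about 50% of primes); A_5 (5T4) additionally contains elements of type 3+1+1, 2+2+1 (35 of its 60 elements, about 58% of primes). None of the 14 primes tested shows any such pattern (for each of these groups the chance of that is below 10^-4), which rules them out. Hence G = C_5 (5T1), of order 5.

5T1: C_5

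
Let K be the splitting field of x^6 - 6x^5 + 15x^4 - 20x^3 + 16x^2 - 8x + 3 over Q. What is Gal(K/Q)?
The polynomial f is an irreducible sextic over Q, so G = Gal(f/Q) is one of the 16 transitive subgroups 6T1, ..., 6T16 of S_6. The discriminant of f is -61504, which is not a perfect square, so G is not contained in A_6. The transitive groups of degree 6 not contained in A_6 are: C_6 (6T1, order 6), S_3 (6T2, order 6), D_6 (6T3, order 12), C_3 x S_3 (6T5, order 18), A_4 x C_2 (6T6, order 24), S_4 (6T8, order 24), S_3 x S_3 (6T9, order 36), S_4 x C_2 (6T11, order 48), (S_3 x S_3) : C_2 (6T13, order 72), PGL(2,5) (6T14, order 120), S_6 (6T16, order 720). By Dedekind's theorem, for a prime p not dividing disc(f) the degrees of the irreducible factors of f mod p form the cycle type of an element of G. Factoring f modulo the 17 such primes p <= 67 (skipping 2, 31, which divide the discriminant), each new pattern first appears at: mod 3: f = (x)(x + 1)(x^4 + 2x^3 + x^2 + 1), pattern 4+1+1; mod 5: f = (x^3 + 4x + 3)(x^3 + 4x^2 + x + 1), pattern 3+3; mod 7: f = (x^6 + x^5 + x^4 + x^3 + 2x^2 + 6x + 3), pattern 6; mod 11: f = (x^2 + 8x + 9)(x^2 + 9x + 10)(x^2 + 10x + 7), pattern 2+2+2; mod 13: f = (x^2 + 11x + 7)(x^4 + 9x^3 + 8x + 6), pattern 4+2; mod 37: f = (x + 4)(x + 31)(x^2 + 7x + 8)(x^2 + 26x + 26), pattern 2+2+1+1; mod 47: f = (x + 4)(x + 8)(x + 37)(x + 41)(x^2 + 45x + 13), pattern 2+1+1+1+1. No other pattern occurs in this range, so the set of observed cycle types is {4+1+1, 3+3, 6, 2+2+2, 4+2, 2+2+1+1, 2+1+1+1+1}. The candidates containing elements of all these cycle types are S_4 x C_2 (6T11) of order 48, S_6 (6T16) of order 720; the others are excluded. The observed types are precisely the cycle types that occur in S_4 x C_2 (6T11) (apart from the identity). Each of the other remaining candidates has further cycle types, and by the Chebotarev density theorem the matching factorization patterns would occur for a proportion of primes equal to their share of the group: S_6 (6T16) additionally contains elements of type 5+1, 3+2+1, 3+1+1+1 (304 of its 720 elements, about 42% of primes). None of the 17 primes tested shows any such pattern (for each of these groups the chance of that is below 10^-4), which rules them out. Hence G = S_4 x C_2 (6T11), of order 48.

S_4 x C_2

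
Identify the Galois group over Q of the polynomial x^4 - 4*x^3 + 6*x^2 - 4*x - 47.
The polynomial is an irreducible quartic over Q and its discriminant is -28311552, which is not a perfect square, so the Galois group is not contained in A_4. The resolvent cubic y^3 - 6*y^2 + 204*y - 392 has exactly one rational root, so the Galois group is C_4 or D_4. The quartic remains irreducible over Q(sqrt(disc)), so the group is D_4.

4T3: D_4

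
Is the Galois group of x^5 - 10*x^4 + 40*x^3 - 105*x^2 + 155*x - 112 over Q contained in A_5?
No

The polynomial is irreducible of degree 5 over Q. Its discriminant is 12189453125, which is not a perfect square. A Galois group lies in the alternating group exactly when the discriminant is a square in Q, so the Galois group (F_20) is not contained in A_5.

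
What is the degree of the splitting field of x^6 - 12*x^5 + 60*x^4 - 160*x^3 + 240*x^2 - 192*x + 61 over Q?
The degree of the splitting field over Q equals the order of the Galois group, so first determine the group. The polynomial f is an irreducible sextic over Q, so G = Gal(f/Q) is one of the 16 transitive subgroups 6T1, ..., 6T16 of S_6. The discriminant of f is 11337408, which is not a perfect square, so G is not contained in A_6. The transitive groups of degree 6 not contained in A_6 are: C_6 (6T1, order 6), S_3 (6T2, order 6), D_6 (6T3, order 12), C_3 x S_3 (6T5, order 18), A_4 x C_2 (6T6, order 24), S_4 (6T8, order 24), S_3 x S_3 (6T9, order 36), S_4 x C_2 (6T11, order 48), (S_3 x S_3) : C_2 (6T13, order 72), PGL(2,5) (6T14, order 120), S_6 (6T16, order 720). By Dedekind's theorem, for a prime p not dividing disc(f) the degrees of the irreducible factors of f mod p form the cycle type of an element of G. Factoring f modulo the 79 such primes p <= 419 (skipping 2, 3, which divide the discriminant), each new pattern first appears at: mod 5: f = (x^2 + x + 2)(x^2 + 3x + 3)(x^2 + 4x + 1), pattern 2+2+2; mod 7: f = (x^6 + 2x^5 + 4x^4 + x^3 + 2x^2 + 4x + 5), pattern 6; mod 11: f = (x + 1)(x + 6)(x^2 + 4x + 8)(x^2 + 10x + 7), pattern 2+2+1+1; mod 13: f = (x^3 + 7x^2 + 12x + 1)(x^3 + 7x^2 + 12x + 9), pattern 3+3; mod 61: f = (x)(x + 24)(x + 26)(x + 31)(x + 33)(x + 57), pattern 1+1+1+1+1+1. No other pattern occurs in this range, so the set of observed cycle types is {2+2+2, 6, 2+2+1+1, 3+3, 1+1+1+1+1+1}. The candidates containing elements of all these cycle types are D_6 (6T3) of order 12, A_4 x C_2 (6T6) of order 24, S_3 x S_3 (6T9) of order 36, S_4 x C_2 (6T11) of order 48, (S_3 x S_3) : C_2 (6T13) of order 72, PGL(2,5) (6T14) of order 120, S_6 (6T16) of order 720; the others are excluded. The observed types are precisely the cycle types that occur in D_6 (6T3). Each of the other remaining candidates has further cycle types, and by the Chebotarev density theorem the matching factorization patterns would occur for a proportion of primes equal to their share of the group: A_4 x C_2 (6T6) additionally contains elements of type 2+1+1+1+1 (3 of its 24 elements, about 12% of primes); S_3 x S_3 (6T9) additionally contains elements of type 3+1+1+1 (4 of its 36 elements, about 11% of primes); S_4 x C_2 (6T11) additionally contains elements of type 4+2, 4+1+1, 2+1+1+1+1 (15 of its 48 elements, about 31% of primes); (S_3 x S_3) : C_2 (6T13) additionally contains elements of type 4+2, 3+2+1, 3+1+1+1, 2+1+1+1+1 (40 of its 72 elements, about 56% of primes); PGL(2,5) (6T14) additionally contains elements of type 5+1, 4+1+1 (54 of its 120 elements, about 45% of primes); S_6 (6T16) additionally contains elements of type 5+1, 4+2, 4+1+1, 3+2+1, 3+1+1+1, 2+1+1+1+1 (499 of its 720 elements, about 69% of primes). None of the 79 primes tested shows any such pattern (for each of these groups the chance of that is below 10^-4), which rules them out. Hence G = D_6 (6T3), of order 12. The Galois group D_6 (6T3) has order 12, so the splitting field has degree 12 over Q.

12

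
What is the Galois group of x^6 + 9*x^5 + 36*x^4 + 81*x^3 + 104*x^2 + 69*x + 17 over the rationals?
The polynomial f is an irreducible sextic over Q, so G = Gal(f/Q) is one of the 16 transitive subgroups 6T1, ..., 6T16 of S_6. The discriminant of f is 810448, which is not a perfect square, so G is not contained in A_6. The transitive groups of degree 6 not contained in A_6 are: C_6 (6T1, order 6), S_3 (6T2, order 6), D_6 (6T3, order 12), C_3 x S_3 (6T5, order 18), A_4 x C_2 (6T6, order 24), S_4 (6T8, order 24), S_3 x S_3 (6T9, order 36), S_4 x C_2 (6T11, order 48), (S_3 x S_3) : C_2 (6T13, order 72), PGL(2,5) (6T14, order 120), S_6 (6T16, order 720). By Dedekind's theorem, for a prime p not dividing disc(f) the degrees of the irreducible factors of f mod p form the cycle type of an element of G. Factoring f modulo the 22 such primes p <= 89 (skipping 2, 37, which divide the discriminant), each new pattern first appears at: mod 3: f = (x^3 + x^2 + 2x + 1)(x^3 + 2x^2 + 2x + 2), pattern 3+3; mod 5: f = (x^2 + 2x + 4)(x^2 + 3x + 4)(x^2 + 4x + 2), pattern 2+2+2; mod 17: f = (x)(x + 3)(x^4 + 6x^3 + x^2 + 10x + 6), pattern 4+1+1; mod 67: f = (x + 6)(x + 64)(x^2 + 3x + 42)(x^2 + 3x + 52), pattern 2+2+1+1. No other pattern occurs in this range, so the set of observed cycle types is {3+3, 2+2+2, 4+1+1, 2+2+1+1}. The candidates containing elements of all these cycle types are S_4 (6T8) of order 24, S_4 x C_2 (6T11) of order 48, PGL(2,5) (6T14) of order 120, S_6 (6T16) of order 720; the others are excluded. The observed types are precisely the cycle types that occur in S_4 (6T8) (apart from the identity). Each of the other remaining candidates has further cycle types, and by the Chebotarev density theorem the matching factorization patterns would occur for a proportion of primes equal to their share of the group: S_4 x C_2 (6T11) additionally contains elements of type 6, 4+2, 2+1+1+1+1 (17 of its 48 elements, about 35% of primes); PGL(2,5) (6T14) additionally contains elements of type 6, 5+1 (44 of its 120 elements, about 37% of primes); S_6 (6T16) additionally contains elements of type 6, 5+1, 4+2, 3+2+1, 3+1+1+1, 2+1+1+1+1 (529 of its 720 elements, about 73% of primes). None of the 22 primes tested shows any such pattern (for each of these groups the chance of that is below 10^-4), which rules them out. Hence G = S_4 (6T8), of order 24.

S_4, S_4(6c), the S_4-action on 6 points not in A_6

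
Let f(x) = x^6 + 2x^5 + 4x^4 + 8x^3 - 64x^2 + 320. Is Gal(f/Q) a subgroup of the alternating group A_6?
The polynomial is irreducible of degree 6 over Q. Its discriminant is 564385546240000 = 23756800^2, a perfect square. A Galois group lies in the alternating group exactly when the discriminant is a square in Q, so the Galois group ((C_3 x C_3) : C_4) is contained in A_6.

Yes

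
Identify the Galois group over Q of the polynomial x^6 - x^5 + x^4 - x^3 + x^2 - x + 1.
The polynomial f is an irreducible sextic over Q, so G = Gal(f/Q) is one of the 16 transitive subgroups 6T1, ..., 6T16 of S_6. The discriminant of f is -16807, which is not a perfect square, so G is not contained in A_6. The transitive groups of degree 6 not contained in A_6 are: C_6 (6T1, order 6), S_3 (6T2, order 6), D_6 (6T3, order 12), C_3 x S_3 (6T5, order 18), A_4 x C_2 (6T6, order 24), S_4 (6T8, order 24), S_3 x S_3 (6T9, order 36), S_4 x C_2 (6T11, order 48), (S_3 x S_3) : C_2 (6T13, order 72), PGL(2,5) (6T14, order 120), S_6 (6T16, order 720). By Dedekind's theorem, for a prime p not dividing disc(f) the degrees of the irreducible factors of f mod p form the cycle type of an element of G. Factoring f modulo the 37 such primes p <= 163 (skipping 7, which divides the discriminant), each new pattern first appears at: mod 2: f = (x^3 + x + 1)(x^3 + x^2 + 1), pattern 3+3; mod 3: f = (x^6 + 2x^5 + x^4 + 2x^3 + x^2 + 2x + 1), pattern 6; mod 13: f = (x^2 + 7x + 1)(x^2 + 8x + 1)(x^2 + 10x + 1), pattern 2+2+2; mod 29: f = (x + 7)(x + 16)(x + 20)(x + 23)(x + 24)(x + 25), pattern 1+1+1+1+1+1. No other pattern occurs in this range, so the set of observed cycle types is {3+3, 6, 2+2+2, 1+1+1+1+1+1}. The candidates containing elements of all these cycle types are C_6 (6T1) of order 6, D_6 (6T3) of order 12, C_3 x S_3 (6T5) of order 18, A_4 x C_2 (6T6) of order 24, S_3 x S_3 (6T9) of order 36, S_4 x C_2 (6T11) of order 48, (S_3 x S_3) : C_2 (6T13) of order 72, PGL(2,5) (6T14) of order 120, S_6 (6T16) of order 720; the others are excluded. The observed types are precisely the cycle types that occur in C_6 (6T1). Each of the other remaining candidates has further cycle types, and by the Chebotarev density theorem the matching factorization patterns would occur for a proportion of primes equal to their share of the group: D_6 (6T3) additionally contains elements of type 2+2+1+1 (3 of its 12 elements, about 25% of primes); C_3 x S_3 (6T5) additionally contains elements of type 3+1+1+1 (4 of its 18 elements, about 22% of primes); A_4 x C_2 (6T6) additionally contains elements of type 2+2+1+1, 2+1+1+1+1 (6 of its 24 elements, about 25% of primes); S_3 x S_3 (6T9) additionally contains elements of type 3+1+1+1, 2+2+1+1 (13 of its 36 elements, about 36% of primes); S_4 x C_2 (6T11) additionally contains elements of type 4+2, 4+1+1, 2+2+1+1, 2+1+1+1+1 (24 of its 48 elements, about 50% of primes); (S_3 x S_3) : C_2 (6T13) additionally contains elements of type 4+2, 3+2+1, 3+1+1+1, 2+2+1+1, 2+1+1+1+1 (49 of its 72 elements, about 68% of primes); PGL(2,5) (6T14) additionally contains elements of type 5+1, 4+1+1, 2+2+1+1 (69 of its 120 elements, about 58% of primes); S_6 (6T16) additionally contains elements of type 5+1, 4+2, 4+1+1, 3+2+1, 3+1+1+1, 2+2+1+1, 2+1+1+1+1 (544 of its 720 elements, about 76% of primes). None of the 37 primes tested shows any such pattern (for each of these groups the chance of that is below 10^-4), which rules them out. Hence G = C_6 (6T1), of order 6.

C_6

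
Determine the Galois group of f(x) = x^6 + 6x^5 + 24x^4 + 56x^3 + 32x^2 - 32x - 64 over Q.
S_4 (also written S4-)

The polynomial f is an irreducible sextic over Q, so G = Gal(f/Q) is one of the 16 transitive subgroups 6T1, ..., 6T16 of S_6. The discriminant of f is 870211913777152, which is not a perfect square, so G is not contained in A_6. The transitive groups of degree 6 not contained in A_6 are: C_6 (6T1, order 6), S_3 (6T2, order 6), D_6 (6T3, order 12), C_3 x S_3 (6T5, order 18), A_4 x C_2 (6T6, order 24), S_4 (6T8, order 24), S_3 x S_3 (6T9, order 36), S_4 x C_2 (6T11, order 48), (S_3 x S_3) : C_2 (6T13, order 72), PGL(2,5) (6T14, order 120), S_6 (6T16, order 720). By Dedekind's theorem, for a prime p not dividing disc(f) the degrees of the irreducible factors of f mod p form the cycle type of an element of G. Factoring f modulo the 22 such primes p <= 89 (skipping 2, 37, which divide the discriminant), each new pattern first appears at: mod 3: f = (x^3 + x^2 + x + 2)(x^3 + 2x^2 + 1), pattern 3+3; mod 5: f = (x^2 + 2)(x^2 + 2x + 3)(x^2 + 4x + 1), pattern 2+2+2; mod 17: f = (x + 4)(x + 15)(x^4 + 4x^3 + 7x^2 + 6x + 8), pattern 4+1+1; mod 67: f = (x + 10)(x + 59)(x^2 + 2x + 26)(x^2 + 2x + 66), pattern 2+2+1+1. No other pattern occurs in this range, so the set of observed cycle types is {3+3, 2+2+2, 4+1+1, 2+2+1+1}. The candidates containing elements of all these cycle types are S_4 (6T8) of order 24, S_4 x C_2 (6T11) of order 48, PGL(2,5) (6T14) of order 120, S_6 (6T16) of order 720; the others are excluded. The observed types are precisely the cycle types that occur in S_4 (6T8) (apart from the identity). Each of the other remaining candidates has further cycle types, and by the Chebotarev density theorem the matching factorization patterns would occur for a proportion of primes equal to their share of the group: S_4 x C_2 (6T11) additionally contains elements of type 6, 4+2, 2+1+1+1+1 (17 of its 48 elements, about 35% of primes); PGL(2,5) (6T14) additionally contains elements of type 6, 5+1 (44 of its 120 elements, about 37% of primes); S_6 (6T16) additionally contains elements of type 6, 5+1, 4+2, 3+2+1, 3+1+1+1, 2+1+1+1+1 (529 of its 720 elements, about 73% of primes). None of the 22 primes tested shows any such pattern (for each of these groups the chance of that is below 10^-4), which rules them out. Hence G = S_4 (6T8), of order 24.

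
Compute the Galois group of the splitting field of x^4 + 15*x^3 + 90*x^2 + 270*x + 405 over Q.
The polynomial is an irreducible quartic over Q and its discriminant is 66430125, which is not a perfect square, so the Galois group is not contained in A_4. The resolvent cubic y^3 - 90*y^2 + 2430*y - 18225 has exactly one rational root, so the Galois group is C_4 or D_4. The quartic becomes reducible over Q(sqrt(disc)), so the group is C_4.

4T1: C_4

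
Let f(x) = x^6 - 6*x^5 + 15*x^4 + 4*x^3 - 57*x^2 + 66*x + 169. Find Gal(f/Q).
C_3 x S_3 (also written G18)

The polynomial f is an irreducible sextic over Q, so G = Gal(f/Q) is one of the 16 transitive subgroups 6T1, ..., 6T16 of S_6. The discriminant of f is -190210142896128, which is not a perfect square, so G is not contained in A_6. The transitive groups of degree 6 not contained in A_6 are: C_6 (6T1, order 6), S_3 (6T2, order 6), D_6 (6T3, order 12), C_3 x S_3 (6T5, order 18), A_4 x C_2 (6T6, order 24), S_4 (6T8, order 24), S_3 x S_3 (6T9, order 36), S_4 x C_2 (6T11, order 48), (S_3 x S_3) : C_2 (6T13, order 72), PGL(2,5) (6T14, order 120), S_6 (6T16, order 720). By Dedekind's theorem, for a prime p not dividing disc(f) the degrees of the irreducible factors of f mod p form the cycle type of an element of G. Factoring f modulo the 33 such primes p <= 149 (skipping 2, 3, which divide the discriminant), each new pattern first appears at: mod 5: f = (x^6 + 4x^5 + 4x^3 + 3x^2 + x + 4), pattern 6; mod 7: f = (x + 2)(x + 4)(x + 5)(x^3 + 4x^2 + 3x + 3), pattern 3+1+1+1; mod 17: f = (x^2 + 7x + 3)(x^2 + 8x + 2)(x^2 + 13x + 14), pattern 2+2+2; mod 19: f = (x^3 + 16x^2 + 3x + 8)(x^3 + 16x^2 + 3x + 14), pattern 3+3; mod 73: f = (x + 10)(x + 12)(x + 14)(x + 28)(x + 30)(x + 46), pattern 1+1+1+1+1+1. No other pattern occurs in this range, so the set of observed cycle types is {6, 3+1+1+1, 2+2+2, 3+3, 1+1+1+1+1+1}. The candidates containing elements of all these cycle types are C_3 x S_3 (6T5) of order 18, S_3 x S_3 (6T9) of order 36, (S_3 x S_3) : C_2 (6T13) of order 72, S_6 (6T16) of order 720; the others are excluded. The observed types are precisely the cycle types that occur in C_3 x S_3 (6T5). Each of the other remaining candidates has further cycle types, and by the Chebotarev density theorem the matching factorization patterns would occur for a proportion of primes equal to their share of the group: S_3 x S_3 (6T9) additionally contains elements of type 2+2+1+1 (9 of its 36 elements, about 25% of primes); (S_3 x S_3) : C_2 (6T13) additionally contains elements of type 4+2, 3+2+1, 2+2+1+1, 2+1+1+1+1 (45 of its 72 elements, about 62% of primes); S_6 (6T16) additionally contains elements of type 5+1, 4+2, 4+1+1, 3+2+1, 2+2+1+1, 2+1+1+1+1 (504 of its 720 elements, about 70% of primes). None of the 33 primes tested shows any such pattern (for each of these groups the chance of that is below 10^-4), which rules them out. Hence G = C_3 x S_3 (6T5), of order 18.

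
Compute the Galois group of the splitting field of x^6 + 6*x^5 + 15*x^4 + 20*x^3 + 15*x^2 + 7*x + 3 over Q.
6T16: S_6

The polynomial f is an irreducible sextic over Q, so G = Gal(f/Q) is one of the 16 transitive subgroups 6T1, ..., 6T16 of S_6. The discriminant of f is -43531, which is not a perfect square, so G is not contained in A_6. The transitive groups of degree 6 not contained in A_6 are: C_6 (6T1, order 6), S_3 (6T2, order 6), D_6 (6T3, order 12), C_3 x S_3 (6T5, order 18), A_4 x C_2 (6T6, order 24), S_4 (6T8, order 24), S_3 x S_3 (6T9, order 36), S_4 x C_2 (6T11, order 48), (S_3 x S_3) : C_2 (6T13, order 72), PGL(2,5) (6T14, order 120), S_6 (6T16, order 720). By Dedekind's theorem, for a prime p not dividing disc(f) the degrees of the irreducible factors of f mod p form the cycle type of an element of G. Factoring f modulo the 4 such primes p <= 7, each new pattern first appears at: mod 2: f = (x^6 + x^4 + x^2 + x + 1), pattern 6; mod 3: f = (x)(x^2 + x + 2)(x^3 + 2x^2 + 2x + 2), pattern 3+2+1; mod 5: f = (x^3 + x + 1)(x^3 + x^2 + 4x + 3), pattern 3+3; mod 7: f = (x + 3)(x^5 + 3x^4 + 6x^3 + 2x^2 + 2x + 1), pattern 5+1. No other pattern occurs in this range, so the set of observed cycle types is {6, 3+2+1, 3+3, 5+1}. Among the candidates above, the only group containing elements of all these cycle types is S_6 (6T16); every other candidate lacks at least one of them. Hence G = S_6 (6T16), of order 720.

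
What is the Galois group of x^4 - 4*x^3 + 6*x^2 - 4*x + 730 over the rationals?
V_4 (also written V4)

The polynomial is an irreducible quartic over Q and its discriminant is 99179645184 = 314928^2, a perfect square, so the Galois group is contained in A_4. The resolvent cubic y^3 - 6*y^2 - 2904*y + 5824 splits completely over Q, which gives the Klein four-group V_4.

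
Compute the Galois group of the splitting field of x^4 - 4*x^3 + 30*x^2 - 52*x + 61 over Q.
The polynomial is an irreducible quartic over Q and its discriminant is 107495424 = 10368^2, a perfect square, so the Galois group is contained in A_4. The resolvent cubic y^3 - 30*y^2 - 36*y + 3640 splits completely over Q, which gives the Klein four-group V_4.

V_4 (order 4)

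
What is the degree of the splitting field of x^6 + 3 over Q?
6

The degree of the splitting field over Q equals the order of the Galois group, so first determine the group. The polynomial f is an irreducible sextic over Q, so G = Gal(f/Q) is one of the 16 transitive subgroups 6T1, ..., 6T16 of S_6. The discriminant of f is -11337408, which is not a perfect square, so G is not contained in A_6. The transitive groups of degree 6 not contained in A_6 are: C_6 (6T1, order 6), S_3 (6T2, order 6), D_6 (6T3, order 12), C_3 x S_3 (6T5, order 18), A_4 x C_2 (6T6, order 24), S_4 (6T8, order 24), S_3 x S_3 (6T9, order 36), S_4 x C_2 (6T11, order 48), (S_3 x S_3) : C_2 (6T13, order 72), PGL(2,5) (6T14, order 120), S_6 (6T16, order 720). By Dedekind's theorem, for a prime p not dividing disc(f) the degrees of the irreducible factors of f mod p form the cycle type of an element of G. Factoring f modulo the 23 such primes p <= 97 (skipping 2, 3, which divide the discriminant), each new pattern first appears at: mod 5: f = (x^2 + 2)(x^2 + x + 2)(x^2 + 4x + 2), pattern 2+2+2; mod 7: f = (x^3 + 2)(x^3 + 5), pattern 3+3; mod 61: f = (x + 3)(x + 19)(x + 22)(x + 39)(x + 42)(x + 58), pattern 1+1+1+1+1+1. No other pattern occurs in this range, so the set of observed cycle types is {2+2+2, 3+3, 1+1+1+1+1+1}. The candidates containing elements of all these cycle types are C_6 (6T1) of order 6, S_3 (6T2) of order 6, D_6 (6T3) of order 12, C_3 x S_3 (6T5) of order 18, A_4 x C_2 (6T6) of order 24, S_4 (6T8) of order 24, S_3 x S_3 (6T9) of order 36, S_4 x C_2 (6T11) of order 48, (S_3 x S_3) : C_2 (6T13) of order 72, PGL(2,5) (6T14) of order 120, S_6 (6T16) of order 720; the others are excluded. The observed types are precisely the cycle types that occur in S_3 (6T2). Each of the other remaining candidates has further cycle types, and by the Chebotarev density theorem the matching factorization patterns would occur for a proportion of primes equal to their share of the group: C_6 (6T1) additionally contains elements of type 6 (2 of its 6 elements, about 33% of primes); D_6 (6T3) additionally contains elements of type 6, 2+2+1+1 (5 of its 12 elements, about 42% of primes); C_3 x S_3 (6T5) additionally contains elements of type 6, 3+1+1+1 (10 of its 18 elements, about 56% of primes); A_4 x C_2 (6T6) additionally contains elements of type 6, 2+2+1+1, 2+1+1+1+1 (14 of its 24 elements, about 58% of primes); S_4 (6T8) additionally contains elements of type 4+1+1, 2+2+1+1 (9 of its 24 elements, about 38% of primes); S_3 x S_3 (6T9) additionally contains elements of type 6, 3+1+1+1, 2+2+1+1 (25 of its 36 elements, about 69% of primes); S_4 x C_2 (6T11) additionally contains elements of type 6, 4+2, 4+1+1, 2+2+1+1, 2+1+1+1+1 (32 of its 48 elements, about 67% of primes); (S_3 x S_3) : C_2 (6T13) additionally contains elements of type 6, 4+2, 3+2+1, 3+1+1+1, 2+2+1+1, 2+1+1+1+1 (61 of its 72 elements, about 85% of primes); PGL(2,5) (6T14) additionally contains elements of type 6, 5+1, 4+1+1, 2+2+1+1 (89 of its 120 elements, about 74% of primes); S_6 (6T16) additionally contains elements of type 6, 5+1, 4+2, 4+1+1, 3+2+1, 3+1+1+1, 2+2+1+1, 2+1+1+1+1 (664 of its 720 elements, about 92% of primes). None of the 23 primes tested shows any such pattern (for each of these groups the chance of that is below 10^-4), which rules them out. Hence G = S_3 (6T2), of order 6. The Galois group S_3 (6T2) has order 6, so the splitting field has degree 6 over Q.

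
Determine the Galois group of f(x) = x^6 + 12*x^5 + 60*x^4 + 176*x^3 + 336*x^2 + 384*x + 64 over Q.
The polynomial f is an irreducible sextic over Q, so G = Gal(f/Q) is one of the 16 transitive subgroups 6T1, ..., 6T16 of S_6. The discriminant of f is 5410421842378752, which is not a perfect square, so G is not contained in A_6. The transitive groups of degree 6 not contained in A_6 are: C_6 (6T1, order 6), S_3 (6T2, order 6), D_6 (6T3, order 12), C_3 x S_3 (6T5, order 18), A_4 x C_2 (6T6, order 24), S_4 (6T8, order 24), S_3 x S_3 (6T9, order 36), S_4 x C_2 (6T11, order 48), (S_3 x S_3) : C_2 (6T13, order 72), PGL(2,5) (6T14, order 120), S_6 (6T16, order 720). By Dedekind's theorem, for a prime p not dividing disc(f) the degrees of the irreducible factors of f mod p form the cycle type of an element of G. Factoring f modulo the 23 such primes p <= 97 (skipping 2, 3, which divide the discriminant), each new pattern first appears at: mod 5: f = (x^6 + 2x^5 + x^3 + x^2 + 4x + 4), pattern 6; mod 11: f = (x + 3)(x + 7)(x^2 + 3x + 3)(x^2 + 10x + 8), pattern 2+2+1+1; mod 13: f = (x + 3)(x + 5)(x + 11)(x^3 + 6x^2 + 12x + 10), pattern 3+1+1+1; mod 31: f = (x^2 + 7x + 25)(x^2 + 17x + 12)(x^2 + 19x + 6), pattern 2+2+2; mod 97: f = (x^3 + 6x^2 + 12x + 33)(x^3 + 6x^2 + 12x + 96), pattern 3+3. No other pattern occurs in this range, so the set of observed cycle types is {6, 2+2+1+1, 3+1+1+1, 2+2+2, 3+3}. The candidates containing elements of all these cycle types are S_3 x S_3 (6T9) of order 36, (S_3 x S_3) : C_2 (6T13) of order 72, S_6 (6T16) of order 720; the others are excluded. The observed types are precisely the cycle types that occur in S_3 x S_3 (6T9) (apart from the identity). Each of the other remaining candidates has further cycle types, and by the Chebotarev density theorem the matching factorization patterns would occur for a proportion of primes equal to their share of the group: (S_3 x S_3) : C_2 (6T13) additionally contains elements of type 4+2, 3+2+1, 2+1+1+1+1 (36 of its 72 elements, about 50% of primes); S_6 (6T16) additionally contains elements of type 5+1, 4+2, 4+1+1, 3+2+1, 2+1+1+1+1 (459 of its 720 elements, about 64% of primes). None of the 23 primes tested shows any such pattern (for each of these groups the chance of that is below 10^-4), which rules them out. Hence G = S_3 x S_3 (6T9), of order 36.

6T9: S_3 x S_3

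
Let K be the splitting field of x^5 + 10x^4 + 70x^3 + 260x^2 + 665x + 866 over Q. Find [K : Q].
20

The degree of the splitting field over Q equals the order of the Galois group, so first determine the group. The polynomial f is an irreducible quintic over Q, so G = Gal(f/Q) is a transitive subgroup of S_5: one of C_5 (5T1, order 5), D_5 (5T2, order 10), F_20 (5T3, order 20), A_5 (5T4, order 60) or S_5 (5T5, order 120). The discriminant of f is 5374771200000, which is not a perfect square, so G is not contained in A_5. The transitive groups of degree 5 not contained in A_5 are: F_20 (5T3, order 20), S_5 (5T5, order 120). By Dedekind's theorem, for a prime p not dividing disc(f) the degrees of the irreducible factors of f mod p form the cycle type of an element of G. Factoring f modulo the 18 such primes p <= 73 (skipping 2, 3, 5, which divide the discriminant), each new pattern first appears at: mod 7: f = (x + 3)(x^4 + x + 4), pattern 4+1; mod 11: f = (x + 5)(x^2 + 6x + 1)(x^2 + 10x + 6), pattern 2+2+1; mod 19: f = (x^5 + 10x^4 + 13x^3 + 13x^2 + 11), pattern 5. No other pattern occurs in this range, so the set of observed cycle types is {4+1, 2+2+1, 5}. The candidates containing elements of all these cycle types are F_20 (5T3) of order 20, S_5 (5T5) of order 120; the others are excluded. The observed types are precisely the cycle types that occur in F_20 (5T3) (apart from the identity). Each of the other remaining candidates has further cycle types, and by the Chebotarev density theorem the matching factorization patterns would occur for a proportion of primes equal to their share of the group: S_5 (5T5) additionally contains elements of type 3+2, 3+1+1, 2+1+1+1 (50 of its 120 elements, about 42% of primes). None of the 18 primes tested shows any such pattern (for each of these groups the chance of that is below 10^-4), which rules them out. Hence G = F_20 (5T3), of order 20. The Galois group F_20 (5T3) has order 20, so the splitting field has degree 20 over Q.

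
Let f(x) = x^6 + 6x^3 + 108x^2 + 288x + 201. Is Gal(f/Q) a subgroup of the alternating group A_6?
No

The polynomial is irreducible of degree 6 over Q. Its discriminant is -941328478973952, which is not a perfect square. A Galois group lies in the alternating group exactly when the discriminant is a square in Q, so the Galois group (S_3) is not contained in A_6.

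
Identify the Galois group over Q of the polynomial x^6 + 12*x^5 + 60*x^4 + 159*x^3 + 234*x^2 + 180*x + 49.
6T9: S_3 x S_3

The polynomial f is an irreducible sextic over Q, so G = Gal(f/Q) is one of the 16 transitive subgroups 6T1, ..., 6T16 of S_6. The discriminant of f is 871199469, which is not a perfect square, so G is not contained in A_6. The transitive groups of degree 6 not contained in A_6 are: C_6 (6T1, order 6), S_3 (6T2, order 6), D_6 (6T3, order 12), C_3 x S_3 (6T5, order 18), A_4 x C_2 (6T6, order 24), S_4 (6T8, order 24), S_3 x S_3 (6T9, order 36), S_4 x C_2 (6T11, order 48), (S_3 x S_3) : C_2 (6T13, order 72), PGL(2,5) (6T14, order 120), S_6 (6T16, order 720). By Dedekind's theorem, for a prime p not dividing disc(f) the degrees of the irreducible factors of f mod p form the cycle type of an element of G. Factoring f modulo the 16 such primes p <= 67 (skipping 3, 7, 29, which divide the discriminant), each new pattern first appears at: mod 2: f = (x^6 + x^3 + 1), pattern 6; mod 5: f = (x + 3)(x + 4)(x^2 + 2x + 4)(x^2 + 3x + 3), pattern 2+2+1+1; mod 13: f = (x + 4)(x + 7)(x + 8)(x^3 + 6x^2 + 12x + 12), pattern 3+1+1+1; mod 19: f = (x^2 + 6)(x^2 + 14x + 1)(x^2 + 17x + 5), pattern 2+2+2; mod 67: f = (x^3 + 6x^2 + 12x + 26)(x^3 + 6x^2 + 12x + 56), pattern 3+3. No other pattern occurs in this range, so the set of observed cycle types is {6, 2+2+1+1, 3+1+1+1, 2+2+2, 3+3}. The candidates containing elements of all these cycle types are S_3 x S_3 (6T9) of order 36, (S_3 x S_3) : C_2 (6T13) of order 72, S_6 (6T16) of order 720; the others are excluded. The observed types are precisely the cycle types that occur in S_3 x S_3 (6T9) (apart from the identity). Each of the other remaining candidates has further cycle types, and by the Chebotarev density theorem the matching factorization patterns would occur for a proportion of primes equal to their share of the group: (S_3 x S_3) : C_2 (6T13) additionally contains elements of type 4+2, 3+2+1, 2+1+1+1+1 (36 of its 72 elements, about 50% of primes); S_6 (6T16) additionally contains elements of type 5+1, 4+2, 4+1+1, 3+2+1, 2+1+1+1+1 (459 of its 720 elements, about 64% of primes). None of the 16 primes tested shows any such pattern (for each of these groups the chance of that is below 10^-4), which rules them out. Hence G = S_3 x S_3 (6T9), of order 36.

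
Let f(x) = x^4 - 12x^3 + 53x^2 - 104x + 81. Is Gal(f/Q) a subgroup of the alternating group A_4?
The polynomial is irreducible of degree 4 over Q. Its discriminant is 3664, which is not a perfect square. A Galois group lies in the alternating group exactly when the discriminant is a square in Q, so the Galois group (S_4) is not contained in A_4.

No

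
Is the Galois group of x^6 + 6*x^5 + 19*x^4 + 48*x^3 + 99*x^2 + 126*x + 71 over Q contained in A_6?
The polynomial is irreducible of degree 6 over Q. Its discriminant is -122931200, which is not a perfect square. A Galois group lies in the alternating group exactly when the discriminant is a square in Q, so the Galois group (S_4 x C_2) is not contained in A_6.

No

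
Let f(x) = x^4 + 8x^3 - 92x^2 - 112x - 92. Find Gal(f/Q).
D_4 (also written D4)

The polynomial is an irreducible quartic over Q and its discriminant is -125531324416, which is not a perfect square, so the Galois group is not contained in A_4. The resolvent cubic y^3 + 92*y^2 - 528*y + 27200 has exactly one rational root, so the Galois group is C_4 or D_4. The quartic remains irreducible over Q(sqrt(disc)), so the group is D_4.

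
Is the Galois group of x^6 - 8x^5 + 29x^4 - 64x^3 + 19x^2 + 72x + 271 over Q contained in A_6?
Yes

The polynomial is irreducible of degree 6 over Q. Its discriminant is 564385546240000 = 23756800^2, a perfect square. A Galois group lies in the alternating group exactly when the discriminant is a square in Q, so the Galois group ((C_3 x C_3) : C_4) is contained in A_6.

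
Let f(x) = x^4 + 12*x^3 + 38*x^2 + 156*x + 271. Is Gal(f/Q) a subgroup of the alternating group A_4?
The polynomial is irreducible of degree 4 over Q. Its discriminant is -7246153728, which is not a perfect square. A Galois group lies in the alternating group exactly when the discriminant is a square in Q, so the Galois group (D_4) is not contained in A_4.

No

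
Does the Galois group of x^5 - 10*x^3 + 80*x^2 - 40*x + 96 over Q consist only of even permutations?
The polynomial is irreducible of degree 5 over Q. Its discriminant is 23040000000000 = 4800000^2, a perfect square. A Galois group lies in the alternating group exactly when the discriminant is a square in Q, so the Galois group (D_5) is contained in A_5.

Yes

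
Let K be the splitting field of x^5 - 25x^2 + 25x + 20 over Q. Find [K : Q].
The degree of the splitting field over Q equals the order of the Galois group, so first determine the group. The polynomial f is an irreducible quintic over Q, so G = Gal(f/Q) is a transitive subgroup of S_5: one of C_5 (5T1, order 5), D_5 (5T2, order 10), F_20 (5T3, order 20), A_5 (5T4, order 60) or S_5 (5T5, order 120). The discriminant of f is 1876953125, which is not a perfect square, so G is not contained in A_5. The transitive groups of degree 5 not contained in A_5 are: F_20 (5T3, order 20), S_5 (5T5, order 120). By Dedekind's theorem, for a prime p not dividing disc(f) the degrees of the irreducible factors of f mod p form the cycle type of an element of G. Factoring f modulo the 18 such primes p <= 71 (skipping 5, 31, which divide the discriminant), each new pattern first appears at: mod 2: f = (x)(x^4 + x + 1), pattern 4+1; mod 11: f = (x^5 + 8x^2 + 3x + 9), pattern 5; mod 19: f = (x + 11)(x^2 + 3x + 18)(x^2 + 5x + 12), pattern 2+2+1. No other pattern occurs in this range, so the set of observed cycle types is {4+1, 5, 2+2+1}. The candidates containing elements of all these cycle types are F_20 (5T3) of order 20, S_5 (5T5) of order 120; the others are excluded. The observed types are precisely the cycle types that occur in F_20 (5T3) (apart from the identity). Each of the other remaining candidates has further cycle types, and by the Chebotarev density theorem the matching factorization patterns would occur for a proportion of primes equal to their share of the group: S_5 (5T5) additionally contains elements of type 3+2, 3+1+1, 2+1+1+1 (50 of its 120 elements, about 42% of primes). None of the 18 primes tested shows any such pattern (for each of these groups the chance of that is below 10^-4), which rules them out. Hence G = F_20 (5T3), of order 20. The Galois group F_20 (5T3) has order 20, so the splitting field has degree 20 over Q.

20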